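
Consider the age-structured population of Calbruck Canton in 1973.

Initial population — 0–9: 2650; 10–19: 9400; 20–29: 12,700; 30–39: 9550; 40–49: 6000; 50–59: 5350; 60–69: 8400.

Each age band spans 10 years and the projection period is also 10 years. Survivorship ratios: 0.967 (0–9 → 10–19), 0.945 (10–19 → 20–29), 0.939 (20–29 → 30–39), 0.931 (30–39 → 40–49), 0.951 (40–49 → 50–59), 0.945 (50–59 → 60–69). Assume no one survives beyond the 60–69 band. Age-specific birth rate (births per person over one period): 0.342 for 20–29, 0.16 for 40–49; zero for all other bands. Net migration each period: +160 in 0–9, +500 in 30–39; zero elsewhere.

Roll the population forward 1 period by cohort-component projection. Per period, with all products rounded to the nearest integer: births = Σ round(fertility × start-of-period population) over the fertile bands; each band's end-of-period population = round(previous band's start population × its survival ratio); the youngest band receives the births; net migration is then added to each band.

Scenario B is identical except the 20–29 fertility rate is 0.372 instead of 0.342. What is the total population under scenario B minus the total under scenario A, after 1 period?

Let band 1 be 0–9 through band 7 = 60–69.
[period 1]
Births: 12700 × 0.342 = 4343, 6000 × 0.16 = 960 ⇒ total 5303
Band 2: 2650 × 0.967 = 2563
Band 3: 9400 × 0.945 = 8883
Band 4: 12700 × 0.939 = 11925
Band 5: 9550 × 0.931 = 8891
Band 6: 6000 × 0.951 = 5706
Band 7: 5350 × 0.945 = 5056
Net migration: Band 1 + 160 → 5463; Band 4 + 500 → 12425
End of period: [5463, 2563, 8883, 12425, 8891, 5706, 5056]
Scenario A total after 1 period: 48987
Scenario B projection —
[period 1]
Births: 12700 × 0.372 = 4724, 6000 × 0.16 = 960 ⇒ total 5684
Band 2: 2650 × 0.967 = 2563
Band 3: 9400 × 0.945 = 8883
Band 4: 12700 × 0.939 = 11925
Band 5: 9550 × 0.931 = 8891
Band 6: 6000 × 0.951 = 5706
Band 7: 5350 × 0.945 = 5056
Net migration: Band 1 + 160 → 5844; Band 4 + 500 → 12425
End of period: [5844, 2563, 8883, 12425, 8891, 5706, 5056]
Scenario B total after 1 period: 49368
Difference B − A = 49368 − 48987 = 381

381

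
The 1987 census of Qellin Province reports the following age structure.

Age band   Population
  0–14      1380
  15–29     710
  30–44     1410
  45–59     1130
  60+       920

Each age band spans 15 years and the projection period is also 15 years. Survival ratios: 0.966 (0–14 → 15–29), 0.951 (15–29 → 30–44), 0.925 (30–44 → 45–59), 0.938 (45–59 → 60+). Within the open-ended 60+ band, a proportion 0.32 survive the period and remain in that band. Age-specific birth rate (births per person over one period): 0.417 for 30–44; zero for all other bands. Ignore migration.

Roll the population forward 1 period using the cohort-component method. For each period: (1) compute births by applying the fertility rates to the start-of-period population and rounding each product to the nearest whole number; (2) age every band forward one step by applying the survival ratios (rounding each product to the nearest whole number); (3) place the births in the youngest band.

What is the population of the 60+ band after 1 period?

1354

Call the groups 1 to 5, youngest first.
[period 1]
Births: 1410 * 0.417 = 588
Group 2: 1380 * 0.966 = 1333
Group 3: 710 * 0.951 = 675
Group 4: 1410 * 0.925 = 1304
Group 5: 1130 * 0.938 + 920 * 0.32 = 1060 + 294 = 1354
Population now: 0–14=588, 15–29=1333, 30–44=675, 45–59=1304, 60+=1354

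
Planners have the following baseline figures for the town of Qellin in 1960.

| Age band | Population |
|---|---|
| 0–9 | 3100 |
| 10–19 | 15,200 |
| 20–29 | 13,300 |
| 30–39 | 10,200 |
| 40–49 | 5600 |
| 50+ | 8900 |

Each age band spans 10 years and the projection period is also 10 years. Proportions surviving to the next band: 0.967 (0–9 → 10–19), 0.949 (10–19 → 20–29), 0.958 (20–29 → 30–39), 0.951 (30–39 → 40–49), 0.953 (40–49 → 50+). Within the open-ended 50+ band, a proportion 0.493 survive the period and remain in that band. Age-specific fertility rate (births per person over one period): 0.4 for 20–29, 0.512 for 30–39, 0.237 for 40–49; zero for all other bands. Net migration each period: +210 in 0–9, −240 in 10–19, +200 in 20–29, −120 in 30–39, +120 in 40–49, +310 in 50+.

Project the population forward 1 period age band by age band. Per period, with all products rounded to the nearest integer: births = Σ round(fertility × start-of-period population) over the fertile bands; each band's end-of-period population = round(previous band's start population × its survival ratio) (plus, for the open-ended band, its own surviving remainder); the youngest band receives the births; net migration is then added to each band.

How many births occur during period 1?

11869

(Bands numbered youngest = 1 to oldest = 6.)
Period 1:
Births: 13300 × 0.4 = 5320, 10200 × 0.512 = 5222, 5600 × 0.237 = 1327 — total 11869
Band 2: 3100 × 0.967 = 2998
Band 3: 15200 × 0.949 = 14425
Band 4: 13300 × 0.958 = 12741
Band 5: 10200 × 0.951 = 9700
Band 6: 5600 × 0.953 + 8900 × 0.493 = 5337 + 4388 = 9725
Net migration: Band 1 + 210 → 12079; Band 2 − 240 → 2758; Band 3 + 200 → 14625; Band 4 − 120 → 12621; Band 5 + 120 → 9820; Band 6 + 310 → 10035
→ [12079, 2758, 14625, 12621, 9820, 10035]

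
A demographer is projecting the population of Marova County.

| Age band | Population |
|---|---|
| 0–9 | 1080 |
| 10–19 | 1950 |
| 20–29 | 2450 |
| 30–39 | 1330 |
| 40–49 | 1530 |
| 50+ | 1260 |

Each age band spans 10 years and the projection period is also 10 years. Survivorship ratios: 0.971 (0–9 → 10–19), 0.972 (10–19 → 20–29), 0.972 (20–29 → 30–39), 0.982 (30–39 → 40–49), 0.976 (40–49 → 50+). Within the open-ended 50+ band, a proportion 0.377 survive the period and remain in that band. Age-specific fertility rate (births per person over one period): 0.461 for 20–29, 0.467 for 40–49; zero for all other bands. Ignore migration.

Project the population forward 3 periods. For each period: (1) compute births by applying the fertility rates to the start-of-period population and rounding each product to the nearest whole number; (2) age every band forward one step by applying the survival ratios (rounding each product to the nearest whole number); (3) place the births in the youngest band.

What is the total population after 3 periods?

Period 1.
Births: 2450 × 0.461 = 1129 ; 1530 × 0.467 = 715 → total 1844
10–19: 1080 × 0.971 = 1049
20–29: 1950 × 0.972 = 1895
30–39: 2450 × 0.972 = 2381
40–49: 1330 × 0.982 = 1306
50+: 1530 × 0.976 + 1260 × 0.377 = 1493 + 475 = 1968
Population now: 0–9=1844, 10–19=1049, 20–29=1895, 30–39=2381, 40–49=1306, 50+=1968
Period 2.
Births: 1895 × 0.461 = 874 ; 1306 × 0.467 = 610 → total 1484
10–19: 1844 × 0.971 = 1791
20–29: 1049 × 0.972 = 1020
30–39: 1895 × 0.972 = 1842
40–49: 2381 × 0.982 = 2338
50+: 1306 × 0.976 + 1968 × 0.377 = 1275 + 742 = 2017
Population now: 0–9=1484, 10–19=1791, 20–29=1020, 30–39=1842, 40–49=2338, 50+=2017
Period 3.
Births: 1020 × 0.461 = 470 ; 2338 × 0.467 = 1092 → total 1562
10–19: 1484 × 0.971 = 1441
20–29: 1791 × 0.972 = 1741
30–39: 1020 × 0.972 = 991
40–49: 1842 × 0.982 = 1809
50+: 2338 × 0.976 + 2017 × 0.377 = 2282 + 760 = 3042
Population now: 0–9=1562, 10–19=1441, 20–29=1741, 30–39=991, 40–49=1809, 50+=3042
Total after period 3: 1562 + 1441 + 1741 + 991 + 1809 + 3042 = 10586

10586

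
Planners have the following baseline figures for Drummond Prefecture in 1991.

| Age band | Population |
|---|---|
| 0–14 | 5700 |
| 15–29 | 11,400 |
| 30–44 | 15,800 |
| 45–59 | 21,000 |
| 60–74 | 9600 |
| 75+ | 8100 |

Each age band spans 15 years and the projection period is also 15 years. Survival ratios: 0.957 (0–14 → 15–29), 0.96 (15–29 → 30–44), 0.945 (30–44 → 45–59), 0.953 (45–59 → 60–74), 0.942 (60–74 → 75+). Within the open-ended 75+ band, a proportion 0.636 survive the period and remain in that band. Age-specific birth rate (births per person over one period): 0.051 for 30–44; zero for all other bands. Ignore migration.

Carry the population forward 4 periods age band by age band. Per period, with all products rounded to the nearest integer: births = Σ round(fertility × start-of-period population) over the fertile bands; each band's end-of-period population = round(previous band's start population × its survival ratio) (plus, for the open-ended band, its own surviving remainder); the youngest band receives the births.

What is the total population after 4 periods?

35308

(Groups numbered youngest = 1 to oldest = 6.)
Period 1.
Births: 15800 × 0.051 = 806
Group 2: 5700 × 0.957 = 5455
Group 3: 11400 × 0.96 = 10944
Group 4: 15800 × 0.945 = 14931
Group 5: 21000 × 0.953 = 20013
Group 6: 9600 × 0.942 + 8100 × 0.636 = 9043 + 5152 = 14195
Population now: 0–14=806, 15–29=5455, 30–44=10944, 45–59=14931, 60–74=20013, 75+=14195
Period 2.
Births: 10944 × 0.051 = 558
Group 2: 806 × 0.957 = 771
Group 3: 5455 × 0.96 = 5237
Group 4: 10944 × 0.945 = 10342
Group 5: 14931 × 0.953 = 14229
Group 6: 20013 × 0.942 + 14195 × 0.636 = 18852 + 9028 = 27880
Population now: 0–14=558, 15–29=771, 30–44=5237, 45–59=10342, 60–74=14229, 75+=27880
Period 3.
Births: 5237 × 0.051 = 267
Group 2: 558 × 0.957 = 534
Group 3: 771 × 0.96 = 740
Group 4: 5237 × 0.945 = 4949
Group 5: 10342 × 0.953 = 9856
Group 6: 14229 × 0.942 + 27880 × 0.636 = 13404 + 17732 = 31136
Population now: 0–14=267, 15–29=534, 30–44=740, 45–59=4949, 60–74=9856, 75+=31136
Period 4.
Births: 740 × 0.051 = 38
Group 2: 267 × 0.957 = 256
Group 3: 534 × 0.96 = 513
Group 4: 740 × 0.945 = 699
Group 5: 4949 × 0.953 = 4716
Group 6: 9856 × 0.942 + 31136 × 0.636 = 9284 + 19802 = 29086
Population now: 0–14=38, 15–29=256, 30–44=513, 45–59=699, 60–74=4716, 75+=29086
Total after period 4: 38 + 256 + 513 + 699 + 4716 + 29086 = 35308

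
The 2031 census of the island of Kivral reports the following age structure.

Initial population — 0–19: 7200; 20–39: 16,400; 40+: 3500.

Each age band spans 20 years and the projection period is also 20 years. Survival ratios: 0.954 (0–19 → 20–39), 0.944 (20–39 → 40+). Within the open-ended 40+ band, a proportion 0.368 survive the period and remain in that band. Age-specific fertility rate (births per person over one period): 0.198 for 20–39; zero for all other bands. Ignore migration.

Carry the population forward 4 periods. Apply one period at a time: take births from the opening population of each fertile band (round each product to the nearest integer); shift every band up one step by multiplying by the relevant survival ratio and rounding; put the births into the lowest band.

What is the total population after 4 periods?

Period 1:
Births: 16400 × 0.198 = 3247
20–39: 7200 × 0.954 = 6869
40+: 16400 × 0.944 + 3500 × 0.368 = 15482 + 1288 = 16770
End of period: [3247, 6869, 16770]
Period 2:
Births: 6869 × 0.198 = 1360
20–39: 3247 × 0.954 = 3098
40+: 6869 × 0.944 + 16770 × 0.368 = 6484 + 6171 = 12655
End of period: [1360, 3098, 12655]
Period 3:
Births: 3098 × 0.198 = 613
20–39: 1360 × 0.954 = 1297
40+: 3098 × 0.944 + 12655 × 0.368 = 2925 + 4657 = 7582
End of period: [613, 1297, 7582]
Period 4:
Births: 1297 × 0.198 = 257
20–39: 613 × 0.954 = 585
40+: 1297 × 0.944 + 7582 × 0.368 = 1224 + 2790 = 4014
End of period: [257, 585, 4014]
Total after period 4: 257 + 585 + 4014 = 4856

4856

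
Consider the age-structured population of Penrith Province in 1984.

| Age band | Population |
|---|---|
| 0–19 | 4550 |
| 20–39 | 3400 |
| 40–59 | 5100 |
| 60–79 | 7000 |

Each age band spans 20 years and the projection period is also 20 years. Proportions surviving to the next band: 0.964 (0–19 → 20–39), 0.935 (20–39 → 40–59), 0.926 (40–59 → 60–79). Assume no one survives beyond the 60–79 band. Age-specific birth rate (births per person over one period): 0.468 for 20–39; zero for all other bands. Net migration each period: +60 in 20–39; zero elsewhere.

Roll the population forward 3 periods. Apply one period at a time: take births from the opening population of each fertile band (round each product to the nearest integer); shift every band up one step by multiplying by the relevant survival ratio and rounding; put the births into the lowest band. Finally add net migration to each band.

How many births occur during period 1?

Call the bands 1 to 4, youngest first.
Period 1:
Births: 3400 × 0.468 = 1591
Band 2: 4550 × 0.964 = 4386
Band 3: 3400 × 0.935 = 3179
Band 4: 5100 × 0.926 = 4723
Net migration: Band 2 + 60 → 4446
Population now: 0–19=1591, 20–39=4446, 40–59=3179, 60–79=4723

1591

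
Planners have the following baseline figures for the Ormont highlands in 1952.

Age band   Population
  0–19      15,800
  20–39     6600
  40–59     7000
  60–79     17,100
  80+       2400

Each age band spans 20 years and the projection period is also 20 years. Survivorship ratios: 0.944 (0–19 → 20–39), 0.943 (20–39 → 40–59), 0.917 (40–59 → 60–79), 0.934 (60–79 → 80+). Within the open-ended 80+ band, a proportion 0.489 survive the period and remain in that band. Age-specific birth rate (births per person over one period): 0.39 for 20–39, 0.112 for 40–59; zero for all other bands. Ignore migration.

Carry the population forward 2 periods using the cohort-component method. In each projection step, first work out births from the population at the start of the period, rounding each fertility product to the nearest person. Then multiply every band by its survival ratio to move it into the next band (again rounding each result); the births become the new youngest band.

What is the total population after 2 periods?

43835

[period 1]
Births: 6600 * 0.39 = 2574 ; 7000 * 0.112 = 784 → 3358
20–39: 15800 * 0.944 = 14915
40–59: 6600 * 0.943 = 6224
60–79: 7000 * 0.917 = 6419
80+: 17100 * 0.934 + 2400 * 0.489 = 15971 + 1174 = 17145
→ [3358, 14915, 6224, 6419, 17145]
[period 2]
Births: 14915 * 0.39 = 5817 ; 6224 * 0.112 = 697 → 6514
20–39: 3358 * 0.944 = 3170
40–59: 14915 * 0.943 = 14065
60–79: 6224 * 0.917 = 5707
80+: 6419 * 0.934 + 17145 * 0.489 = 5995 + 8384 = 14379
→ [6514, 3170, 14065, 5707, 14379]
Total after period 2: 6514 + 3170 + 14065 + 5707 + 14379 = 43835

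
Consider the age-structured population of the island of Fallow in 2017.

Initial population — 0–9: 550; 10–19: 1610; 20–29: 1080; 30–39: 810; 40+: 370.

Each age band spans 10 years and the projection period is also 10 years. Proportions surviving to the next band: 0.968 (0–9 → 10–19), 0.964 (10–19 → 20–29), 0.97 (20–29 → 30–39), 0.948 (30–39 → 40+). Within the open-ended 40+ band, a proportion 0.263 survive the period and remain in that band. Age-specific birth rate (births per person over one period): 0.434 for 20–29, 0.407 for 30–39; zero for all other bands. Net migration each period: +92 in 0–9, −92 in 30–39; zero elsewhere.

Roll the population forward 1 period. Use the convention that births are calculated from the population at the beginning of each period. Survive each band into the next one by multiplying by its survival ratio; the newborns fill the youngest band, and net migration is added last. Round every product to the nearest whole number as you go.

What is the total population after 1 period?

Call the bands 1 to 5, youngest first.
Period 1.
Births: 1080 * 0.434 = 469  |  810 * 0.407 = 330 → total 799
Band 2: 550 * 0.968 = 532
Band 3: 1610 * 0.964 = 1552
Band 4: 1080 * 0.97 = 1048
Band 5: 810 * 0.948 + 370 * 0.263 = 768 + 97 = 865
Net migration: Band 1 + 92 → 891; Band 4 − 92 → 956
Giving 891 / 532 / 1552 / 956 / 865.
Total after period 1: 891 + 532 + 1552 + 956 + 865 = 4796

4796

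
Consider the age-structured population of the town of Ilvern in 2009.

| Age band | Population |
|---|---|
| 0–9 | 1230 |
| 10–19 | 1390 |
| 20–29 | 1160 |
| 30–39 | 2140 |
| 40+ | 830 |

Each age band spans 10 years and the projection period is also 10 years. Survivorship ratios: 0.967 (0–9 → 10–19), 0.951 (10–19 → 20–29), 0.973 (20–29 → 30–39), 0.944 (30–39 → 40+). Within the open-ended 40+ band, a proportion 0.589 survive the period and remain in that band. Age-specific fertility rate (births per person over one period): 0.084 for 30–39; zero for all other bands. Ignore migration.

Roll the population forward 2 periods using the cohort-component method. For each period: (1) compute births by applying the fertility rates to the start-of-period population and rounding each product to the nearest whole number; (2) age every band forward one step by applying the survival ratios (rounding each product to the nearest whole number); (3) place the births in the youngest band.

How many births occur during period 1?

Numbering the bands 1..5 from youngest to oldest:
[period 1]
Births: 2140 × 0.084 = 180
Band 2: 1230 × 0.967 = 1189
Band 3: 1390 × 0.951 = 1322
Band 4: 1160 × 0.973 = 1129
Band 5: 2140 × 0.944 + 830 × 0.589 = 2020 + 489 = 2509
Population now: 0–9=180, 10–19=1189, 20–29=1322, 30–39=1129, 40+=2509

180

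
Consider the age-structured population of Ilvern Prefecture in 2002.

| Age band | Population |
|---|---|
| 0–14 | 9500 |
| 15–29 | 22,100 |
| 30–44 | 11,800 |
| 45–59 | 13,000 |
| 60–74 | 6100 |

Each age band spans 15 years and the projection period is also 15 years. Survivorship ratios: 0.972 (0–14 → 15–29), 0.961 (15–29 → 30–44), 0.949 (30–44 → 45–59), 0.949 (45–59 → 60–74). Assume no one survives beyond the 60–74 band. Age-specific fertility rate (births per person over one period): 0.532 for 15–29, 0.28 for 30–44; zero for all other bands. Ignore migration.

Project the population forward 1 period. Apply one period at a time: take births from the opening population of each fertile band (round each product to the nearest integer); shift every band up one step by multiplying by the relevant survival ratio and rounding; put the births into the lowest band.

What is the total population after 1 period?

Numbering the bands 1..5 from youngest to oldest:
After projecting period 1:
Births: 22100 * 0.532 = 11757, 11800 * 0.28 = 3304 → 15061
Band 2: 9500 * 0.972 = 9234
Band 3: 22100 * 0.961 = 21238
Band 4: 11800 * 0.949 = 11198
Band 5: 13000 * 0.949 = 12337
→ [15061, 9234, 21238, 11198, 12337]
Total after period 1: 15061 + 9234 + 21238 + 11198 + 12337 = 69068

69068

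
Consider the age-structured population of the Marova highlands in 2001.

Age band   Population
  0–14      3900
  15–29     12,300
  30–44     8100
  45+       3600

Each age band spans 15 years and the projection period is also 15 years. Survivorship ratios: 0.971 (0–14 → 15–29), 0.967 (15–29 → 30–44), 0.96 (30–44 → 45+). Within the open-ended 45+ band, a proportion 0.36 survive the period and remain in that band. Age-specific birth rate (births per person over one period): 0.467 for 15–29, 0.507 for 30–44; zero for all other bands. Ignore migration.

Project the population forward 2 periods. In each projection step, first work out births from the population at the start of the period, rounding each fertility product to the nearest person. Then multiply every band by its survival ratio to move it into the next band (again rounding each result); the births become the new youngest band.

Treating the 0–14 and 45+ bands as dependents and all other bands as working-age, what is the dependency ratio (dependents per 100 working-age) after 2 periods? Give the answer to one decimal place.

After projecting period 1:
Births: 12300 × 0.467 = 5744  |  8100 × 0.507 = 4107 → 9851
15–29: 3900 × 0.971 = 3787
30–44: 12300 × 0.967 = 11894
45+: 8100 × 0.96 + 3600 × 0.36 = 7776 + 1296 = 9072
→ [9851, 3787, 11894, 9072]
After projecting period 2:
Births: 3787 × 0.467 = 1769  |  11894 × 0.507 = 6030 → 7799
15–29: 9851 × 0.971 = 9565
30–44: 3787 × 0.967 = 3662
45+: 11894 × 0.96 + 9072 × 0.36 = 11418 + 3266 = 14684
→ [7799, 9565, 3662, 14684]
Dependents (band 0–14 + band 45+) = 7799 + 14684 = 22483; working-age = 13227; ratio = 22483/13227 × 100 = 170.0

170.0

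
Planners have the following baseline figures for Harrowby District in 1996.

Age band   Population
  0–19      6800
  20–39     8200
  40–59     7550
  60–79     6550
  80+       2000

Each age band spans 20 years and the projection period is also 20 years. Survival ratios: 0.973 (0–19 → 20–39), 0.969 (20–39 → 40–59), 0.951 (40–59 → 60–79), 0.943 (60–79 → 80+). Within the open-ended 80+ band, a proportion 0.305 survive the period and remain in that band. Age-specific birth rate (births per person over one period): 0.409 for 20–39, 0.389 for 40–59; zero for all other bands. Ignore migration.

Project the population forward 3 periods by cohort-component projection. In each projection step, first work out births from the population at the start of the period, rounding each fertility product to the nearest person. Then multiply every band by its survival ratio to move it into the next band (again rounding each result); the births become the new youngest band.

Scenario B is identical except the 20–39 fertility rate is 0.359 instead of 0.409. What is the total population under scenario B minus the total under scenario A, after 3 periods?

Let group 1 be 0–19 through group 5 = 80+.
Period 1.
Births: 8200 * 0.409 = 3354 ; 7550 * 0.389 = 2937 → 6291
Group 2: 6800 * 0.973 = 6616
Group 3: 8200 * 0.969 = 7946
Group 4: 7550 * 0.951 = 7180
Group 5: 6550 * 0.943 + 2000 * 0.305 = 6177 + 610 = 6787
End of period: [6291, 6616, 7946, 7180, 6787]
Period 2.
Births: 6616 * 0.409 = 2706 ; 7946 * 0.389 = 3091 → 5797
Group 2: 6291 * 0.973 = 6121
Group 3: 6616 * 0.969 = 6411
Group 4: 7946 * 0.951 = 7557
Group 5: 7180 * 0.943 + 6787 * 0.305 = 6771 + 2070 = 8841
End of period: [5797, 6121, 6411, 7557, 8841]
Period 3.
Births: 6121 * 0.409 = 2503 ; 6411 * 0.389 = 2494 → 4997
Group 2: 5797 * 0.973 = 5640
Group 3: 6121 * 0.969 = 5931
Group 4: 6411 * 0.951 = 6097
Group 5: 7557 * 0.943 + 8841 * 0.305 = 7126 + 2697 = 9823
End of period: [4997, 5640, 5931, 6097, 9823]
Scenario A total after 3 periods: 32488
Scenario B projection —
Period 1.
Births: 8200 * 0.359 = 2944 ; 7550 * 0.389 = 2937 → 5881
Group 2: 6800 * 0.973 = 6616
Group 3: 8200 * 0.969 = 7946
Group 4: 7550 * 0.951 = 7180
Group 5: 6550 * 0.943 + 2000 * 0.305 = 6177 + 610 = 6787
End of period: [5881, 6616, 7946, 7180, 6787]
Period 2.
Births: 6616 * 0.359 = 2375 ; 7946 * 0.389 = 3091 → 5466
Group 2: 5881 * 0.973 = 5722
Group 3: 6616 * 0.969 = 6411
Group 4: 7946 * 0.951 = 7557
Group 5: 7180 * 0.943 + 6787 * 0.305 = 6771 + 2070 = 8841
End of period: [5466, 5722, 6411, 7557, 8841]
Period 3.
Births: 5722 * 0.359 = 2054 ; 6411 * 0.389 = 2494 → 4548
Group 2: 5466 * 0.973 = 5318
Group 3: 5722 * 0.969 = 5545
Group 4: 6411 * 0.951 = 6097
Group 5: 7557 * 0.943 + 8841 * 0.305 = 7126 + 2697 = 9823
End of period: [4548, 5318, 5545, 6097, 9823]
Scenario B total after 3 periods: 31331
Difference B − A = 31331 − 32488 = -1157

-1157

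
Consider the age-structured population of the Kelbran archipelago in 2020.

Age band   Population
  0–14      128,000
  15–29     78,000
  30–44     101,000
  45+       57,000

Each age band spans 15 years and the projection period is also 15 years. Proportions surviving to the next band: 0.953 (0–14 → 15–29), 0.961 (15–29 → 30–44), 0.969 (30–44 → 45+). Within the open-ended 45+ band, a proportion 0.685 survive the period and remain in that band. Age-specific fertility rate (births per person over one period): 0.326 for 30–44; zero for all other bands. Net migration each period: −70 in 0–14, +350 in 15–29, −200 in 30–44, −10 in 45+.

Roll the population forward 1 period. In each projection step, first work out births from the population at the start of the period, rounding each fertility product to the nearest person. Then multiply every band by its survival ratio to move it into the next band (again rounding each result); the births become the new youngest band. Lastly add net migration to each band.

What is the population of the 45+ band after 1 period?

136904

After projecting period 1:
Births: 101000 × 0.326 = 32926
15–29: 128000 × 0.953 = 121984
30–44: 78000 × 0.961 = 74958
45+: 101000 × 0.969 + 57000 × 0.685 = 97869 + 39045 = 136914
Net migration: 0–14 − 70 → 32856; 15–29 + 350 → 122334; 30–44 − 200 → 74758; 45+ − 10 → 136904
Giving 32856 / 122334 / 74758 / 136904.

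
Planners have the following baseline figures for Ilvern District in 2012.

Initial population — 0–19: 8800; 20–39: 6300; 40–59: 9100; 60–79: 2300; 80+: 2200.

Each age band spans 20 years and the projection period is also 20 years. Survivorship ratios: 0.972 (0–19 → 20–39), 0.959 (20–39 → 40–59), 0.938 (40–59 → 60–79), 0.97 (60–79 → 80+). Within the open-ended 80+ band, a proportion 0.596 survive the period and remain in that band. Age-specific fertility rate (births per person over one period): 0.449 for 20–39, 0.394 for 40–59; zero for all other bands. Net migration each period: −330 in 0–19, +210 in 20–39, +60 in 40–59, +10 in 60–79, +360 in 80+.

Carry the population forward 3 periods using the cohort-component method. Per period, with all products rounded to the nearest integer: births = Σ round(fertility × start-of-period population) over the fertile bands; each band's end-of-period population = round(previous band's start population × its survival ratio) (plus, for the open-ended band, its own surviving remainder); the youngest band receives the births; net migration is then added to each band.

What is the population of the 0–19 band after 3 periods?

5755

Call the bands 1 to 5, youngest first.
— Period 1 —
Births: 6300 × 0.449 = 2829  |  9100 × 0.394 = 3585 ⇒ total 6414
Band 2: 8800 × 0.972 = 8554
Band 3: 6300 × 0.959 = 6042
Band 4: 9100 × 0.938 = 8536
Band 5: 2300 × 0.97 + 2200 × 0.596 = 2231 + 1311 = 3542
Net migration: Band 1 − 330 → 6084; Band 2 + 210 → 8764; Band 3 + 60 → 6102; Band 4 + 10 → 8546; Band 5 + 360 → 3902
Population now: 0–19=6084, 20–39=8764, 40–59=6102, 60–79=8546, 80+=3902
— Period 2 —
Births: 8764 × 0.449 = 3935  |  6102 × 0.394 = 2404 ⇒ total 6339
Band 2: 6084 × 0.972 = 5914
Band 3: 8764 × 0.959 = 8405
Band 4: 6102 × 0.938 = 5724
Band 5: 8546 × 0.97 + 3902 × 0.596 = 8290 + 2326 = 10616
Net migration: Band 1 − 330 → 6009; Band 2 + 210 → 6124; Band 3 + 60 → 8465; Band 4 + 10 → 5734; Band 5 + 360 → 10976
Population now: 0–19=6009, 20–39=6124, 40–59=8465, 60–79=5734, 80+=10976
— Period 3 —
Births: 6124 × 0.449 = 2750  |  8465 × 0.394 = 3335 ⇒ total 6085
Band 2: 6009 × 0.972 = 5841
Band 3: 6124 × 0.959 = 5873
Band 4: 8465 × 0.938 = 7940
Band 5: 5734 × 0.97 + 10976 × 0.596 = 5562 + 6542 = 12104
Net migration: Band 1 − 330 → 5755; Band 2 + 210 → 6051; Band 3 + 60 → 5933; Band 4 + 10 → 7950; Band 5 + 360 → 12464
Population now: 0–19=5755, 20–39=6051, 40–59=5933, 60–79=7950, 80+=12464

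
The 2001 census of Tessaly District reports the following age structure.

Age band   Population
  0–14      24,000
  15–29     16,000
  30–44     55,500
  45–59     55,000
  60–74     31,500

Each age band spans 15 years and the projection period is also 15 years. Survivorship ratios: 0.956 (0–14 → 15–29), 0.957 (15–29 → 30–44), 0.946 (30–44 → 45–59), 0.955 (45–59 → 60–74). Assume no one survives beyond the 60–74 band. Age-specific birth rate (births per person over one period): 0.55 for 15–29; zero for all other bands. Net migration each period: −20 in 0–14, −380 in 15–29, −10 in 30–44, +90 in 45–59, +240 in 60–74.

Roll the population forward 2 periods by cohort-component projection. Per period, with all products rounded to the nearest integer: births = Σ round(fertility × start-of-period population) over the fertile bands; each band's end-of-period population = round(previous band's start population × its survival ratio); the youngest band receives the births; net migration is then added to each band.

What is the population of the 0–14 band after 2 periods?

Call the bands 1 to 5, youngest first.
[period 1]
Births: 16000 × 0.55 = 8800
Band 2: 24000 × 0.956 = 22944
Band 3: 16000 × 0.957 = 15312
Band 4: 55500 × 0.946 = 52503
Band 5: 55000 × 0.955 = 52525
Net migration: Band 1 − 20 → 8780; Band 2 − 380 → 22564; Band 3 − 10 → 15302; Band 4 + 90 → 52593; Band 5 + 240 → 52765
→ [8780, 22564, 15302, 52593, 52765]
[period 2]
Births: 22564 × 0.55 = 12410
Band 2: 8780 × 0.956 = 8394
Band 3: 22564 × 0.957 = 21594
Band 4: 15302 × 0.946 = 14476
Band 5: 52593 × 0.955 = 50226
Net migration: Band 1 − 20 → 12390; Band 2 − 380 → 8014; Band 3 − 10 → 21584; Band 4 + 90 → 14566; Band 5 + 240 → 50466
→ [12390, 8014, 21584, 14566, 50466]

12390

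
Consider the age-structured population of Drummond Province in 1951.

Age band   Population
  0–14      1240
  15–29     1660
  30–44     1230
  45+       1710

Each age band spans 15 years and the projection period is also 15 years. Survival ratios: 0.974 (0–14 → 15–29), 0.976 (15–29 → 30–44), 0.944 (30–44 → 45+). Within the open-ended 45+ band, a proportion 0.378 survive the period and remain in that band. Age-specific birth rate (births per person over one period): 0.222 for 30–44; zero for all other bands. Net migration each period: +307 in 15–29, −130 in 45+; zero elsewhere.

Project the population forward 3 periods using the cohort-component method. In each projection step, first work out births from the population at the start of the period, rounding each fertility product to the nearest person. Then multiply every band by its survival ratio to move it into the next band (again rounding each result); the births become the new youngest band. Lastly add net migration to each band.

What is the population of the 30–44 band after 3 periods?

559

Period 1.
Births: 1230 × 0.222 = 273
15–29: 1240 × 0.974 = 1208
30–44: 1660 × 0.976 = 1620
45+: 1230 × 0.944 + 1710 × 0.378 = 1161 + 646 = 1807
Net migration: 15–29 + 307 → 1515; 45+ − 130 → 1677
Giving 273 / 1515 / 1620 / 1677.
Period 2.
Births: 1620 × 0.222 = 360
15–29: 273 × 0.974 = 266
30–44: 1515 × 0.976 = 1479
45+: 1620 × 0.944 + 1677 × 0.378 = 1529 + 634 = 2163
Net migration: 15–29 + 307 → 573; 45+ − 130 → 2033
Giving 360 / 573 / 1479 / 2033.
Period 3.
Births: 1479 × 0.222 = 328
15–29: 360 × 0.974 = 351
30–44: 573 × 0.976 = 559
45+: 1479 × 0.944 + 2033 × 0.378 = 1396 + 768 = 2164
Net migration: 15–29 + 307 → 658; 45+ − 130 → 2034
Giving 328 / 658 / 559 / 2034.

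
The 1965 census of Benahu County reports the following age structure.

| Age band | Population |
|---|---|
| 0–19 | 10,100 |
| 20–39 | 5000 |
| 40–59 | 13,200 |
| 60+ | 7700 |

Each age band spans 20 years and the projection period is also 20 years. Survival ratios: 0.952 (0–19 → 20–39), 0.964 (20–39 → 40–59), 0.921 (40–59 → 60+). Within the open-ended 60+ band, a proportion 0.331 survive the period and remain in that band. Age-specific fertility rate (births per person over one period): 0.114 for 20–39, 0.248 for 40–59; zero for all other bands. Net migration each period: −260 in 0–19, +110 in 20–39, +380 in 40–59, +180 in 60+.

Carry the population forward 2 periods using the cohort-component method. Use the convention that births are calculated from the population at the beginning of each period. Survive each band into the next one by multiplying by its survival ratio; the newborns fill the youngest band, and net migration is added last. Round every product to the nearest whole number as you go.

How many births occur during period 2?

Period 1:
Births: 5000 * 0.114 = 570  |  13200 * 0.248 = 3274 — total 3844
20–39: 10100 * 0.952 = 9615
40–59: 5000 * 0.964 = 4820
60+: 13200 * 0.921 + 7700 * 0.331 = 12157 + 2549 = 14706
Net migration: 0–19 − 260 → 3584; 20–39 + 110 → 9725; 40–59 + 380 → 5200; 60+ + 180 → 14886
→ [3584, 9725, 5200, 14886]
Period 2:
Births: 9725 * 0.114 = 1109  |  5200 * 0.248 = 1290 — total 2399
20–39: 3584 * 0.952 = 3412
40–59: 9725 * 0.964 = 9375
60+: 5200 * 0.921 + 14886 * 0.331 = 4789 + 4927 = 9716
Net migration: 0–19 − 260 → 2139; 20–39 + 110 → 3522; 40–59 + 380 → 9755; 60+ + 180 → 9896
→ [2139, 3522, 9755, 9896]

2399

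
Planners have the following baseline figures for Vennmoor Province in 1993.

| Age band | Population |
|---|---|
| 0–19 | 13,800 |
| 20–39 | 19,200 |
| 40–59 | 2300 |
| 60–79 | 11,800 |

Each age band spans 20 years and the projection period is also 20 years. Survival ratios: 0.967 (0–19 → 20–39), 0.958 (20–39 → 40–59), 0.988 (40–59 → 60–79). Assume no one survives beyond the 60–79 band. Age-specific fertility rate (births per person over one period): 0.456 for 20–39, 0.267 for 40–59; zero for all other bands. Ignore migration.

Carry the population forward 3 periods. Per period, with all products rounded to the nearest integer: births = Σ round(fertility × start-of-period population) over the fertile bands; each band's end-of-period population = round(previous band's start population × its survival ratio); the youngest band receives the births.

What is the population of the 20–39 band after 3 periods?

10633

Call the bands 1 to 4, youngest first.
[period 1]
Births: 19200 × 0.456 = 8755, 2300 × 0.267 = 614 → 9369
Band 2: 13800 × 0.967 = 13345
Band 3: 19200 × 0.958 = 18394
Band 4: 2300 × 0.988 = 2272
End of period: [9369, 13345, 18394, 2272]
[period 2]
Births: 13345 × 0.456 = 6085, 18394 × 0.267 = 4911 → 10996
Band 2: 9369 × 0.967 = 9060
Band 3: 13345 × 0.958 = 12785
Band 4: 18394 × 0.988 = 18173
End of period: [10996, 9060, 12785, 18173]
[period 3]
Births: 9060 × 0.456 = 4131, 12785 × 0.267 = 3414 → 7545
Band 2: 10996 × 0.967 = 10633
Band 3: 9060 × 0.958 = 8679
Band 4: 12785 × 0.988 = 12632
End of period: [7545, 10633, 8679, 12632]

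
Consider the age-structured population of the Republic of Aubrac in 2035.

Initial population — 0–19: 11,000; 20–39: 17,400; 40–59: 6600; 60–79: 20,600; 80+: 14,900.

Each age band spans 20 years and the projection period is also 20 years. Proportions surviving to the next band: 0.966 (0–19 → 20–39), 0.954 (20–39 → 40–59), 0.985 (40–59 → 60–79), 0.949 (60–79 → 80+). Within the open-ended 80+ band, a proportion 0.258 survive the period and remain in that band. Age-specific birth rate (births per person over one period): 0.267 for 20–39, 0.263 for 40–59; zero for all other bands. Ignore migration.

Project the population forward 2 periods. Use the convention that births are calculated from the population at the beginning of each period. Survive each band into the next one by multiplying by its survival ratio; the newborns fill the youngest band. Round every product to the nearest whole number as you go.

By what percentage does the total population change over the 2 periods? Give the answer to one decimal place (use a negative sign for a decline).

-26.2

Period 1.
Births: 17400 × 0.267 = 4646 ; 6600 × 0.263 = 1736 → 6382
20–39: 11000 × 0.966 = 10626
40–59: 17400 × 0.954 = 16600
60–79: 6600 × 0.985 = 6501
80+: 20600 × 0.949 + 14900 × 0.258 = 19549 + 3844 = 23393
Population now: 0–19=6382, 20–39=10626, 40–59=16600, 60–79=6501, 80+=23393
Period 2.
Births: 10626 × 0.267 = 2837 ; 16600 × 0.263 = 4366 → 7203
20–39: 6382 × 0.966 = 6165
40–59: 10626 × 0.954 = 10137
60–79: 16600 × 0.985 = 16351
80+: 6501 × 0.949 + 23393 × 0.258 = 6169 + 6035 = 12204
Population now: 0–19=7203, 20–39=6165, 40–59=10137, 60–79=16351, 80+=12204
Total: 70500 → 52060; change = -18440; percentage change = -26.2%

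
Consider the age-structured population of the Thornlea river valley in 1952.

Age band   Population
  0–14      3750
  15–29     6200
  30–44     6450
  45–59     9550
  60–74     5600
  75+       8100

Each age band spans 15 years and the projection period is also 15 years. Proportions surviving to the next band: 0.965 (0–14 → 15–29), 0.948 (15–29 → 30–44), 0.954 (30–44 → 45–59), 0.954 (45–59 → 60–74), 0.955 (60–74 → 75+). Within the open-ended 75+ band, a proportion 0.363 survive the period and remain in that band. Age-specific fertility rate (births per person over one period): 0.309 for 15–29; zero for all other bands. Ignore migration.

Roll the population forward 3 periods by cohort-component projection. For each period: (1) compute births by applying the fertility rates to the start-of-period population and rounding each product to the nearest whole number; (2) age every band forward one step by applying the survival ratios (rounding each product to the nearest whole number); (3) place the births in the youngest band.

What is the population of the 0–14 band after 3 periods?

[period 1]
Births: 6200 × 0.309 = 1916
15–29: 3750 × 0.965 = 3619
30–44: 6200 × 0.948 = 5878
45–59: 6450 × 0.954 = 6153
60–74: 9550 × 0.954 = 9111
75+: 5600 × 0.955 + 8100 × 0.363 = 5348 + 2940 = 8288
Population now: 0–14=1916, 15–29=3619, 30–44=5878, 45–59=6153, 60–74=9111, 75+=8288
[period 2]
Births: 3619 × 0.309 = 1118
15–29: 1916 × 0.965 = 1849
30–44: 3619 × 0.948 = 3431
45–59: 5878 × 0.954 = 5608
60–74: 6153 × 0.954 = 5870
75+: 9111 × 0.955 + 8288 × 0.363 = 8701 + 3009 = 11710
Population now: 0–14=1118, 15–29=1849, 30–44=3431, 45–59=5608, 60–74=5870, 75+=11710
[period 3]
Births: 1849 × 0.309 = 571
15–29: 1118 × 0.965 = 1079
30–44: 1849 × 0.948 = 1753
45–59: 3431 × 0.954 = 3273
60–74: 5608 × 0.954 = 5350
75+: 5870 × 0.955 + 11710 × 0.363 = 5606 + 4251 = 9857
Population now: 0–14=571, 15–29=1079, 30–44=1753, 45–59=3273, 60–74=5350, 75+=9857

571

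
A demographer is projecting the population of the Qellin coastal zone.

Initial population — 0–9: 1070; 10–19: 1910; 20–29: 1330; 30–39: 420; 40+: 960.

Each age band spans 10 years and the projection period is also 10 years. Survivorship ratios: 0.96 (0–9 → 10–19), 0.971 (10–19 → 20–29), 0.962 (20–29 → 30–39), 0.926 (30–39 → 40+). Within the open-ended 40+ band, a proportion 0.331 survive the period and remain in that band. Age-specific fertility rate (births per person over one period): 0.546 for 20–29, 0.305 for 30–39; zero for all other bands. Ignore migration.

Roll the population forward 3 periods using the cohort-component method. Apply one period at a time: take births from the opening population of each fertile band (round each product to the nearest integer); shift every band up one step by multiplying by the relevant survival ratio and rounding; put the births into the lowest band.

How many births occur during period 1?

854

Call the groups 1 to 5, youngest first.
[period 1]
Births: 1330 * 0.546 = 726, 420 * 0.305 = 128 — total 854
Group 2: 1070 * 0.96 = 1027
Group 3: 1910 * 0.971 = 1855
Group 4: 1330 * 0.962 = 1279
Group 5: 420 * 0.926 + 960 * 0.331 = 389 + 318 = 707
Population now: 0–9=854, 10–19=1027, 20–29=1855, 30–39=1279, 40+=707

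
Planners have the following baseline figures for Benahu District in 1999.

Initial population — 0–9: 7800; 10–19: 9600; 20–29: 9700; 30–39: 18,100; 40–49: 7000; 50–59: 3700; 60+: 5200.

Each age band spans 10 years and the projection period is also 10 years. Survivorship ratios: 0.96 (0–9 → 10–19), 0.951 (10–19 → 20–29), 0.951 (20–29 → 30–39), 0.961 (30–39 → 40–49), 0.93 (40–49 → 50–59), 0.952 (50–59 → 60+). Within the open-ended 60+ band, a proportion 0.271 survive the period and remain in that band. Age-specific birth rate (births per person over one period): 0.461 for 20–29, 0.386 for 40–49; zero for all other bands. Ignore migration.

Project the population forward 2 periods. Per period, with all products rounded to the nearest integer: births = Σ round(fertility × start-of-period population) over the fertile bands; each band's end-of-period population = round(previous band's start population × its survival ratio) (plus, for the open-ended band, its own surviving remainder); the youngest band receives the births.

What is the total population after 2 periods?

66189

[period 1]
Births: 9700 * 0.461 = 4472, 7000 * 0.386 = 2702 — total 7174
10–19: 7800 * 0.96 = 7488
20–29: 9600 * 0.951 = 9130
30–39: 9700 * 0.951 = 9225
40–49: 18100 * 0.961 = 17394
50–59: 7000 * 0.93 = 6510
60+: 3700 * 0.952 + 5200 * 0.271 = 3522 + 1409 = 4931
Population now: 0–9=7174, 10–19=7488, 20–29=9130, 30–39=9225, 40–49=17394, 50–59=6510, 60+=4931
[period 2]
Births: 9130 * 0.461 = 4209, 17394 * 0.386 = 6714 — total 10923
10–19: 7174 * 0.96 = 6887
20–29: 7488 * 0.951 = 7121
30–39: 9130 * 0.951 = 8683
40–49: 9225 * 0.961 = 8865
50–59: 17394 * 0.93 = 16176
60+: 6510 * 0.952 + 4931 * 0.271 = 6198 + 1336 = 7534
Population now: 0–9=10923, 10–19=6887, 20–29=7121, 30–39=8683, 40–49=8865, 50–59=16176, 60+=7534
Total after period 2: 10923 + 6887 + 7121 + 8683 + 8865 + 16176 + 7534 = 66189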